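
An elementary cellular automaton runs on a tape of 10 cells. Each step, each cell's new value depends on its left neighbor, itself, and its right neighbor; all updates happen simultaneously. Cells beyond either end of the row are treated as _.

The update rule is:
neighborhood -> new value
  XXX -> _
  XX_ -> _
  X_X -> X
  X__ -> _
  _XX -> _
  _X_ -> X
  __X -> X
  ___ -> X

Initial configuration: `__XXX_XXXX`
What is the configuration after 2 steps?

___XXX_XXX

XX___X____
___XXX_XXX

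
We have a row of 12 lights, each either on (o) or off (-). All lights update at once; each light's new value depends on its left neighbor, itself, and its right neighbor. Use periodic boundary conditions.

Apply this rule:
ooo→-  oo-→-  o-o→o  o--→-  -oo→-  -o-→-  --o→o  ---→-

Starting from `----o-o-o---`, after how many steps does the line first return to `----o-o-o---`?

step 1: ---o-o-o----
step 2: --o-o-o-----
step 3: -o-o-o------
step 4: o-o-o-------
step 5: -o-o-------o
step 6: o-o-------o-
step 7: -o-------o-o
step 8: o-------o-o-
step 9: -------o-o-o
step 10: ------o-o-o-
step 11: -----o-o-o--
step 12: ----o-o-o---

12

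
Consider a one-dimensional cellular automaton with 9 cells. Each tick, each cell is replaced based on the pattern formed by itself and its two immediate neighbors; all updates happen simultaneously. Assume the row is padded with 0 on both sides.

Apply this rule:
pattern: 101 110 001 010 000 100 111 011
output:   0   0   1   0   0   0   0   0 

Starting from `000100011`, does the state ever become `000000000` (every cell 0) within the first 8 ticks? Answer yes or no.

001000100
010001000
100010000
000100000
001000000
010000000
100000000
000000000
all cells are 0 at tick 8

yes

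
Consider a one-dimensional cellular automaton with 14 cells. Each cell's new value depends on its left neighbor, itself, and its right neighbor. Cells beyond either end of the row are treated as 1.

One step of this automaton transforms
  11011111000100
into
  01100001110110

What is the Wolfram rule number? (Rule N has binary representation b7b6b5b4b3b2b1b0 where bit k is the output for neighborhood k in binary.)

position 0: 111 → 0  (bit 7 = 0)
position 1: 110 → 1  (bit 6 = 1)
position 2: 101 → 1  (bit 5 = 1)
position 8: 100 → 1  (bit 4 = 1)
position 3: 011 → 0  (bit 3 = 0)
position 11: 010 → 1  (bit 2 = 1)
position 10: 001 → 0  (bit 1 = 0)
position 9: 000 → 1  (bit 0 = 1)
bits b7..b0 = 01110101 = 117

117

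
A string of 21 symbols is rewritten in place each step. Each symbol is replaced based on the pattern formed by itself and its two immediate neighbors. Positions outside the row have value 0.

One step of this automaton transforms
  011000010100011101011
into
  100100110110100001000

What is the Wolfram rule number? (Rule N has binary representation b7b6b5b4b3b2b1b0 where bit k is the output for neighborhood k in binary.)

position 14: 111 → 0  (bit 7 = 0)
position 2: 110 → 0  (bit 6 = 0)
position 8: 101 → 0  (bit 5 = 0)
position 3: 100 → 1  (bit 4 = 1)
position 1: 011 → 0  (bit 3 = 0)
position 7: 010 → 1  (bit 2 = 1)
position 0: 001 → 1  (bit 1 = 1)
position 4: 000 → 0  (bit 0 = 0)
bits b7..b0 = 00010110 = 22

22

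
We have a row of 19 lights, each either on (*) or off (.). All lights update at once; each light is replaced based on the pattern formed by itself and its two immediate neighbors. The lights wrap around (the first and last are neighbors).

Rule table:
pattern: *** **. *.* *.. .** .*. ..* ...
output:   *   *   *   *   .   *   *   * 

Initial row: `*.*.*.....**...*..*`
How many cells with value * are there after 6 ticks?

**********.*******.
.**********.*******
*.**********.******
**.**********.*****
***.**********.****
****.**********.***
count of *: 17

17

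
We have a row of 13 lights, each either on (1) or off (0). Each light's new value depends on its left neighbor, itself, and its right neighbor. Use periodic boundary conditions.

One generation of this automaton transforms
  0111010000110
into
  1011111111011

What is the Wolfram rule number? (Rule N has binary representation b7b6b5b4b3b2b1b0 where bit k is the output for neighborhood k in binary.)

247

position 2: 111 → 1  (bit 7 = 1)
position 3: 110 → 1  (bit 6 = 1)
position 4: 101 → 1  (bit 5 = 1)
position 6: 100 → 1  (bit 4 = 1)
position 1: 011 → 0  (bit 3 = 0)
position 5: 010 → 1  (bit 2 = 1)
position 0: 001 → 1  (bit 1 = 1)
position 7: 000 → 1  (bit 0 = 1)
bits b7..b0 = 11110111 = 247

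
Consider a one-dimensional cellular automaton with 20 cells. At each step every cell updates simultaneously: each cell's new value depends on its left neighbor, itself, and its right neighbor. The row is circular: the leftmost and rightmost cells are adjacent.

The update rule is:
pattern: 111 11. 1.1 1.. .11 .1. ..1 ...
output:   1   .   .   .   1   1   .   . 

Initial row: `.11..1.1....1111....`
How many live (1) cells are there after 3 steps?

4

.1...1.1....111.....
.1...1.1....11......
.1...1.1....1.......
count of 1: 4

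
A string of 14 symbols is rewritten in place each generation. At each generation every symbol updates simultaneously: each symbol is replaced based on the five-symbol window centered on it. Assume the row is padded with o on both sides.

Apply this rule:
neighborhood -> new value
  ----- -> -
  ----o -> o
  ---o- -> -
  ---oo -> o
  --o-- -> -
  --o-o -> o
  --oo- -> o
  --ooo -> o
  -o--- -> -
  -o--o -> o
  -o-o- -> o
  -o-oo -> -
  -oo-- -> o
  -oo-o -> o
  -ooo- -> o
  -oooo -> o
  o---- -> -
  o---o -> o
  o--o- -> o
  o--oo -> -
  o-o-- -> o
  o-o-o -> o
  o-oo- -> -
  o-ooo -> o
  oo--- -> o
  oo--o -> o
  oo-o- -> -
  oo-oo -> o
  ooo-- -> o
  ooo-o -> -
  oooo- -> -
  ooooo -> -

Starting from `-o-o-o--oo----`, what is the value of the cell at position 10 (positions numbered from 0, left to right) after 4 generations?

generation 1: -oooooo-ooo-oo
generation 2: ooo----ooo-ooo
generation 3: --oo-oooo-ooo-
generation 4: o-ooooo--ooo-o
position 10 holds o

o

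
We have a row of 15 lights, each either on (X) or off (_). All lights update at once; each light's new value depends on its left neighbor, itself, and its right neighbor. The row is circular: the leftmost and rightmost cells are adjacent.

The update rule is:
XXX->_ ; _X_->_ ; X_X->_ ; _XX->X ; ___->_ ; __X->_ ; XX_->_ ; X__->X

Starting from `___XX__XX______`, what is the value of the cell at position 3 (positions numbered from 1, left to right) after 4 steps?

step 1: ___X_X_X_X_____
step 2: __________X____
step 3: ___________X___
step 4: ____________X__
position 3 holds _

_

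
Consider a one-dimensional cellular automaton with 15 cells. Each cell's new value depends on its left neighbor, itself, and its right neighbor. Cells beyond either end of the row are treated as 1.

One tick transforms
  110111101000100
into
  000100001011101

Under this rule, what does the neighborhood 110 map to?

At position 1 the neighborhood is 110; the next row has 0 there.

0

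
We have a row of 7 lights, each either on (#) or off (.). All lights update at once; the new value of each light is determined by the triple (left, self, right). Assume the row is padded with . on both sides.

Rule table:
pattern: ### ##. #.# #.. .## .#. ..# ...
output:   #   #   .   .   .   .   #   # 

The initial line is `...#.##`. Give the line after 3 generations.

#.#..#.

###...#
.##.##.
#.#..#.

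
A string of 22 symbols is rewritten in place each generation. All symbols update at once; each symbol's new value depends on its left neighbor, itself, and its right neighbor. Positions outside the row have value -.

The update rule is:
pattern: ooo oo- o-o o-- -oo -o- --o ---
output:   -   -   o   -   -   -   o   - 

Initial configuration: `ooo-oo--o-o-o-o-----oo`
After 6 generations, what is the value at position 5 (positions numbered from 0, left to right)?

generation 1: ---o---o-o-o-o-----o--
generation 2: --o---o-o-o-o-----o---
generation 3: -o---o-o-o-o-----o----
generation 4: o---o-o-o-o-----o-----
generation 5: ---o-o-o-o-----o------
generation 6: --o-o-o-o-----o-------
position 5 holds -

-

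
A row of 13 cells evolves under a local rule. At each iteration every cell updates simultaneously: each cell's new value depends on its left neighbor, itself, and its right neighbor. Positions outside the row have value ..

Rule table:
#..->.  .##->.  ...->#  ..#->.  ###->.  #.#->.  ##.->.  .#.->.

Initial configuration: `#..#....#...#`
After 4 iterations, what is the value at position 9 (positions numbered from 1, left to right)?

#

.....##...#..
####....#...#
.....##...#..  (repeats iteration 1; period 2)
iteration 4: ####....#...#
position 9 holds #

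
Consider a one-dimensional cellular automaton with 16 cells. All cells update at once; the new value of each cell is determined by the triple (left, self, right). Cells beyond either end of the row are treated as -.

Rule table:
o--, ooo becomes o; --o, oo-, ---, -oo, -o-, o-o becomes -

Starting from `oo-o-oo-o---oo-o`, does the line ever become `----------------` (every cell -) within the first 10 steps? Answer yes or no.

step 1: ---------o------
step 2: ----------o-----
step 3: -----------o----
step 4: ------------o---
step 5: -------------o--
step 6: --------------o-
step 7: ---------------o
step 8: ----------------
all cells are - at step 8

yes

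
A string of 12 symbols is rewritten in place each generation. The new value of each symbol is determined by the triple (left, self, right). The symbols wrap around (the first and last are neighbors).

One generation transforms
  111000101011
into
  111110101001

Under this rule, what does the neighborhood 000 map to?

1

At position 4 the neighborhood is 000; the next row has 1 there.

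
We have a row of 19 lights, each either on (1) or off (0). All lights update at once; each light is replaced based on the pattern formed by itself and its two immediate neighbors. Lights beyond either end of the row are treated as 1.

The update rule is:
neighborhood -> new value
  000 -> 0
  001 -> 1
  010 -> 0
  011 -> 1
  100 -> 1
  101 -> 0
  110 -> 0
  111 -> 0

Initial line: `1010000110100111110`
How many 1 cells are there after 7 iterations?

0001001100011100000
1010111010110010001
0000100000101101011
1001010001001000010
0110001010110100100
0101010000100011011
0000001001010110010
count of 1: 6

6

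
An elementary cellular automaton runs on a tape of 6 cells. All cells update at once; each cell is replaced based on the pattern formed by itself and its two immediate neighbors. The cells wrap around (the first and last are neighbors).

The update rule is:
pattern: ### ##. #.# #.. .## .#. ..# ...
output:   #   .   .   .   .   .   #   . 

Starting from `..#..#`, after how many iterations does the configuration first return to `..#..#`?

iteration 1: .#..#.
iteration 2: #..#..
iteration 3: ..#..#

3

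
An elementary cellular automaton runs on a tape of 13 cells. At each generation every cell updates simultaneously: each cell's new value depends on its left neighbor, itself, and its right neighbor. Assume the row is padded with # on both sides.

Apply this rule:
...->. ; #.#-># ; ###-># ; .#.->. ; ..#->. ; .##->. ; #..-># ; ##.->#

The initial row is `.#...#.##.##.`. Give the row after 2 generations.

##.#...#.##.#

#.#...#.##.##
##.#...#.##.#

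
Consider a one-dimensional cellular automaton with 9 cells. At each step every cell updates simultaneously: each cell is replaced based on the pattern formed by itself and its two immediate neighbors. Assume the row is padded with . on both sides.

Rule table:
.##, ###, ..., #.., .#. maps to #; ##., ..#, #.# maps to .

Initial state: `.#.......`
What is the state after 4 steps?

.#####..#

.########
.#######.
.######.#
.#####..#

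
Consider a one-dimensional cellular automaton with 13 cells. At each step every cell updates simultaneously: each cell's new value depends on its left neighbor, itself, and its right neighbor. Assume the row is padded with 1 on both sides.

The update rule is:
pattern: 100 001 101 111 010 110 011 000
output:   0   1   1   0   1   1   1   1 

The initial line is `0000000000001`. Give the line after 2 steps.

0111111111111
1100000000000

1100000000000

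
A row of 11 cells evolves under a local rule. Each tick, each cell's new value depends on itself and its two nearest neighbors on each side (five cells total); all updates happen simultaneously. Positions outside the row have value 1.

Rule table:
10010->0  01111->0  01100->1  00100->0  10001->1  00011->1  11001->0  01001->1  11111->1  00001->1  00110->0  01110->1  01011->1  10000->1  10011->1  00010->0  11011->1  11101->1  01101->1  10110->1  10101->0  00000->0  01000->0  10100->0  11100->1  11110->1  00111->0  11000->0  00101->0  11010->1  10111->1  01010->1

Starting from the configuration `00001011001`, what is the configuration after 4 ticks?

11111101111

tick 1: 01100111010
tick 2: 11101011101
tick 3: 11110111111
tick 4: 11111101111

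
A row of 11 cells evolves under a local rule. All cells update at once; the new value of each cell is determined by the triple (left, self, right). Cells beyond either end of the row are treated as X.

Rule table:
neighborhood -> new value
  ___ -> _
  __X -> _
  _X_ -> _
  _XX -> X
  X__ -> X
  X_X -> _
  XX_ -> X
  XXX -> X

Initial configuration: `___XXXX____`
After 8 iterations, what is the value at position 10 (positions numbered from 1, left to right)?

X

X__XXXXX___
XX_XXXXXX__
XX_XXXXXXX_
XX_XXXXXXX_  (fixed point — unchanged through iteration 8)
position 10 holds X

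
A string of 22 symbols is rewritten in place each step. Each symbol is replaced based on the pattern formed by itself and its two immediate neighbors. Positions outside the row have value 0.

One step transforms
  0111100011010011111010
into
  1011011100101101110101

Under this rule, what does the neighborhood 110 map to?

0

At position 4 the neighborhood is 110; the next row has 0 there.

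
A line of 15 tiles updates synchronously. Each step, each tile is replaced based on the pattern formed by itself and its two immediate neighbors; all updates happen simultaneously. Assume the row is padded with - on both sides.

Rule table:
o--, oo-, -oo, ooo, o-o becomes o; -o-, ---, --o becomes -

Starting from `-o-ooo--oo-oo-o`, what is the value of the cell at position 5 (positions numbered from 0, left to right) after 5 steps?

o

step 1: --ooooo-oooooo-
step 2: --ooooooooooooo
step 3: --ooooooooooooo  (fixed point — unchanged through step 5)
position 5 holds o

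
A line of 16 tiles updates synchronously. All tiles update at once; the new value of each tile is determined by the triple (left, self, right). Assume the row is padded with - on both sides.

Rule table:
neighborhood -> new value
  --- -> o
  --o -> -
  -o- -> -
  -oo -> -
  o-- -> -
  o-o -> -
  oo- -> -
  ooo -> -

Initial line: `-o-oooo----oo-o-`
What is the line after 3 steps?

--------oo------

step 1: --------oo------
step 2: ooooooo----ooooo
step 3: --------oo------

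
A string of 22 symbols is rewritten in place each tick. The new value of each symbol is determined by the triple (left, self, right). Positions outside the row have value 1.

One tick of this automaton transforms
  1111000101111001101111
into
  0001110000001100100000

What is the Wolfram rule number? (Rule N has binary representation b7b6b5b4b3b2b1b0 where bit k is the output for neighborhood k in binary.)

81

position 0: 111 → 0  (bit 7 = 0)
position 3: 110 → 1  (bit 6 = 1)
position 8: 101 → 0  (bit 5 = 0)
position 4: 100 → 1  (bit 4 = 1)
position 9: 011 → 0  (bit 3 = 0)
position 7: 010 → 0  (bit 2 = 0)
position 6: 001 → 0  (bit 1 = 0)
position 5: 000 → 1  (bit 0 = 1)
bits b7..b0 = 01010001 = 81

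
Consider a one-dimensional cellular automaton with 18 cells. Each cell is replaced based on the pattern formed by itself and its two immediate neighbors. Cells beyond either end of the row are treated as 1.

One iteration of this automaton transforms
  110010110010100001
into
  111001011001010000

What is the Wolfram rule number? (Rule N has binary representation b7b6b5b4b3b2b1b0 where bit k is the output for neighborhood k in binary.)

position 0: 111 → 1  (bit 7 = 1)
position 1: 110 → 1  (bit 6 = 1)
position 5: 101 → 1  (bit 5 = 1)
position 2: 100 → 1  (bit 4 = 1)
position 6: 011 → 0  (bit 3 = 0)
position 4: 010 → 0  (bit 2 = 0)
position 3: 001 → 0  (bit 1 = 0)
position 14: 000 → 0  (bit 0 = 0)
bits b7..b0 = 11110000 = 240

240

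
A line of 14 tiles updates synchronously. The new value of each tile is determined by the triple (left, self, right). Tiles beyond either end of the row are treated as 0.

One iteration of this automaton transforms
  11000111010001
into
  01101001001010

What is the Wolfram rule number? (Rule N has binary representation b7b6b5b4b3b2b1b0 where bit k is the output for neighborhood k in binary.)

82

position 6: 111 → 0  (bit 7 = 0)
position 1: 110 → 1  (bit 6 = 1)
position 8: 101 → 0  (bit 5 = 0)
position 2: 100 → 1  (bit 4 = 1)
position 0: 011 → 0  (bit 3 = 0)
position 9: 010 → 0  (bit 2 = 0)
position 4: 001 → 1  (bit 1 = 1)
position 3: 000 → 0  (bit 0 = 0)
bits b7..b0 = 01010010 = 82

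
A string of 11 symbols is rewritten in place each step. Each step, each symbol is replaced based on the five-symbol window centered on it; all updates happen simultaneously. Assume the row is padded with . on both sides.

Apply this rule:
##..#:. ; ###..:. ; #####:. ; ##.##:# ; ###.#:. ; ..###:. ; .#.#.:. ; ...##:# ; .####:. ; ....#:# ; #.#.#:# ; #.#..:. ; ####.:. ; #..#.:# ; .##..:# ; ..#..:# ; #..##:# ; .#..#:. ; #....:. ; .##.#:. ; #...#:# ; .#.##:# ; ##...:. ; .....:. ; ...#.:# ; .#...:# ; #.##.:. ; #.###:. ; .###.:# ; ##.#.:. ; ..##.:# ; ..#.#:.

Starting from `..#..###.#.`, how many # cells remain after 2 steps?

###.#.#...#
.#..#..####
count of #: 6

6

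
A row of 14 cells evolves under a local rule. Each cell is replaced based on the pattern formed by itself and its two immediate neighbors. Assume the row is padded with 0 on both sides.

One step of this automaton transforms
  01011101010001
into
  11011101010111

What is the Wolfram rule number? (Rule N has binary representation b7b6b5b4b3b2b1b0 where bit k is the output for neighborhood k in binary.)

position 4: 111 → 1  (bit 7 = 1)
position 5: 110 → 1  (bit 6 = 1)
position 2: 101 → 0  (bit 5 = 0)
position 10: 100 → 0  (bit 4 = 0)
position 3: 011 → 1  (bit 3 = 1)
position 1: 010 → 1  (bit 2 = 1)
position 0: 001 → 1  (bit 1 = 1)
position 11: 000 → 1  (bit 0 = 1)
bits b7..b0 = 11001111 = 207

207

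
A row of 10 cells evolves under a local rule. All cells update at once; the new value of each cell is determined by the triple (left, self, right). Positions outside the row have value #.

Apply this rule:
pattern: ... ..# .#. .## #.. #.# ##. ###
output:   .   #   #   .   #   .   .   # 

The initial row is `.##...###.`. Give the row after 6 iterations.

iteration 1: ...#.#.#..
iteration 2: #.##.#.###
iteration 3: .....#..##
iteration 4: #...####.#
iteration 5: .#.#.##...
iteration 6: .#.#...#.#

.#.#...#.#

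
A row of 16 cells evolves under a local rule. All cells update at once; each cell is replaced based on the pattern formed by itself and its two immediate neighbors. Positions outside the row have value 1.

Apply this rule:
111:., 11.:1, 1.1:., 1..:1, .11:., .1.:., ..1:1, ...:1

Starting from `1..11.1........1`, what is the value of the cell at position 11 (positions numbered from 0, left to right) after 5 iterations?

111.1..11111111.
..1..11.......1.
11.11.11111111..
.1..1........111
..11.11111111...
position 11 holds 1

1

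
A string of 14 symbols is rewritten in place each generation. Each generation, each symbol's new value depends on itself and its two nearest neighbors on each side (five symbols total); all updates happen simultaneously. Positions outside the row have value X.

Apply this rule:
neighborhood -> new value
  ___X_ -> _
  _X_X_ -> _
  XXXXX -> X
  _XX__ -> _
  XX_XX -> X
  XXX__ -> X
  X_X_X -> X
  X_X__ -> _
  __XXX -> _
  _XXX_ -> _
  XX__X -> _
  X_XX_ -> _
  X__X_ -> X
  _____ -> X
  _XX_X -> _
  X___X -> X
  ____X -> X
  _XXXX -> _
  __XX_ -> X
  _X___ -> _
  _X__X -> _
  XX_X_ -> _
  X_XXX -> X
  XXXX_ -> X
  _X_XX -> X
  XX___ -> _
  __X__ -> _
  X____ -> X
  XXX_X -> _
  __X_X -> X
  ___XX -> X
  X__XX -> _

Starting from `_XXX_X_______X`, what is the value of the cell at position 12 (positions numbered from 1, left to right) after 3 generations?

generation 1: XX_____XXXXXX_
generation 2: XX_XXXX__XXX_X
generation 3: X_XX_XX_____XX
position 12 holds _

_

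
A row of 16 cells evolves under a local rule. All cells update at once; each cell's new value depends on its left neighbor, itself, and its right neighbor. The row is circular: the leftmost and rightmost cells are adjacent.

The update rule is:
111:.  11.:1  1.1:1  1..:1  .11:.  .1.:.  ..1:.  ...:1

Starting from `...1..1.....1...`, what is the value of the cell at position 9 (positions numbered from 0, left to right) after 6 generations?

generation 1: 11..1..1111..111
generation 2: .11..1....11....
generation 3: ..11..111..11111
generation 4: 1..11...11.....1
generation 5: 11..111..11111..
generation 6: .11...11.....11.
position 9 holds .

.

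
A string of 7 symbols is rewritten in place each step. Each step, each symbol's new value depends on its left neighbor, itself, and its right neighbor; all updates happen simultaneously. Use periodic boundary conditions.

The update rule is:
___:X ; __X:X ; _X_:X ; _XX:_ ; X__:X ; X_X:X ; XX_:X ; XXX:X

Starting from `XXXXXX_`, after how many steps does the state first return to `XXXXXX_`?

_XXXXXX
X_XXXXX
XX_XXXX
XXX_XXX
XXXX_XX
XXXXX_X
XXXXXX_

7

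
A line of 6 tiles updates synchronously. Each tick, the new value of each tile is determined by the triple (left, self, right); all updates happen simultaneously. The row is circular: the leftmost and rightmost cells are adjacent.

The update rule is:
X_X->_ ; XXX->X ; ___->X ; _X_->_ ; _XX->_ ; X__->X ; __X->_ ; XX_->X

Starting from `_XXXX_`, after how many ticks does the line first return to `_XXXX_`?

tick 1: __XXXX
tick 2: X__XXX
tick 3: XX__XX
tick 4: XXX__X
tick 5: XXXX__
tick 6: _XXXX_

6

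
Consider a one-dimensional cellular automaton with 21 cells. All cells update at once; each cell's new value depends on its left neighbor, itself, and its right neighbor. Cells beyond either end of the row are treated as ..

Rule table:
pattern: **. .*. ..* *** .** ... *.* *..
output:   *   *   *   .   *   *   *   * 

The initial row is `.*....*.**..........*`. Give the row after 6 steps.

*...................*

*********************
*...................*
*********************  (repeats step 1; period 2)
step 6: *...................*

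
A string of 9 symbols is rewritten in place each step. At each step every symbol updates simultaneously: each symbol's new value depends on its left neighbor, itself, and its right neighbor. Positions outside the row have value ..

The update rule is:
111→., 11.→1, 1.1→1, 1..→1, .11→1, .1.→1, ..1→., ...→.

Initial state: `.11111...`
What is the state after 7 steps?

.1...11..
.11..111.
.111.1.11
.1.111111
.111....1
.1.11...1
.11111..1

.11111..1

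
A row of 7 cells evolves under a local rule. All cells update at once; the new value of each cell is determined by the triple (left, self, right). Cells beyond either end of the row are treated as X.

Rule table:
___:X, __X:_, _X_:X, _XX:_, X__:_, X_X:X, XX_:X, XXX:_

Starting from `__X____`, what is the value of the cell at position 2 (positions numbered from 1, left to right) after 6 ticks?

__X_XX_
__XX_XX
___XX__
_X__X__
XX__X__
_X__X__
position 2 holds X

X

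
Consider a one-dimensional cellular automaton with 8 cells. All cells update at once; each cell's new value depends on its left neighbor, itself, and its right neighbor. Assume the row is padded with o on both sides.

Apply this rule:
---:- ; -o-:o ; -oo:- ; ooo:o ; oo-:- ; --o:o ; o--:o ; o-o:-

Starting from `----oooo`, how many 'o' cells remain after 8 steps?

3

o--o-ooo
-ooo--oo
--o-oo-o
ooo-----
oo-o---o
o--oo-o-
-oo---o-
---o-oo-
count of o: 3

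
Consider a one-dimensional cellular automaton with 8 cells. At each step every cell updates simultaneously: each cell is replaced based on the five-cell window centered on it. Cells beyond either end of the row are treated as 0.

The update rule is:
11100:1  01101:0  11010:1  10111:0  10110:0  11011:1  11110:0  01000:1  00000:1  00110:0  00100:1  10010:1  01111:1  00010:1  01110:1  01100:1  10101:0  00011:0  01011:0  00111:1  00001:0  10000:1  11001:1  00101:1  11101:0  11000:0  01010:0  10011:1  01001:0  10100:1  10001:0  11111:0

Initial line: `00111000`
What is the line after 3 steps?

00001001

00111011
00110101
00001001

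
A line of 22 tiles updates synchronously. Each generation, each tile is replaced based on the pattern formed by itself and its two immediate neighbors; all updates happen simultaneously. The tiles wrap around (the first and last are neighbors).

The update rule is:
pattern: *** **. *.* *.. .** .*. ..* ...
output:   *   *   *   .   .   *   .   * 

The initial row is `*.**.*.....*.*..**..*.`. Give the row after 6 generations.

...****.***.***.******

**.***.***.***...*..**
***.***.***.**.*.*...*
****.***.***.*****.*..
.****.***.***.******..
..****.***.***.*****.*
...****.***.***.******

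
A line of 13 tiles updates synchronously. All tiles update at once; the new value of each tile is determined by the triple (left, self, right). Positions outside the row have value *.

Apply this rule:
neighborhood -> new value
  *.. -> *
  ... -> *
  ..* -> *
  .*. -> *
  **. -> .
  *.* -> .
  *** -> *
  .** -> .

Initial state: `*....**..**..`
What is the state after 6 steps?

.****..**..**
..**.**..**.*
**.....**....
*.*****..****
...***.**.***
***.*......**

***.*......**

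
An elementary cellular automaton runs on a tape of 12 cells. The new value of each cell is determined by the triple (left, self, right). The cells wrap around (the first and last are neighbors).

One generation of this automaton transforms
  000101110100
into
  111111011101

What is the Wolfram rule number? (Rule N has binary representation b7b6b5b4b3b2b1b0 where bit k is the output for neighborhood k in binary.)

position 6: 111 → 0  (bit 7 = 0)
position 7: 110 → 1  (bit 6 = 1)
position 4: 101 → 1  (bit 5 = 1)
position 10: 100 → 0  (bit 4 = 0)
position 5: 011 → 1  (bit 3 = 1)
position 3: 010 → 1  (bit 2 = 1)
position 2: 001 → 1  (bit 1 = 1)
position 0: 000 → 1  (bit 0 = 1)
bits b7..b0 = 01101111 = 111

111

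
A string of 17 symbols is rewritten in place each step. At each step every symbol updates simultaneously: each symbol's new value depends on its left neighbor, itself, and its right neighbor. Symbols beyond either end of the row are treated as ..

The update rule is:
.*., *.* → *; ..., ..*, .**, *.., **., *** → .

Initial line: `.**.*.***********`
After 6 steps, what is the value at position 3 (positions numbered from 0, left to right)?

...***...........
.................
.................  (fixed point — unchanged through step 6)
position 3 holds .

.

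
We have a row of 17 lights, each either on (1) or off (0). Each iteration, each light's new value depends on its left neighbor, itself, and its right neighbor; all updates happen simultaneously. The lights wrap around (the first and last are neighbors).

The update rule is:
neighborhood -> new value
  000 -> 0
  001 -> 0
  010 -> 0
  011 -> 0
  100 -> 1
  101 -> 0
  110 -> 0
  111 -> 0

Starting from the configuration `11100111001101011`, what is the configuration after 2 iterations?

00001000010000000

00010000100000000
00001000010000000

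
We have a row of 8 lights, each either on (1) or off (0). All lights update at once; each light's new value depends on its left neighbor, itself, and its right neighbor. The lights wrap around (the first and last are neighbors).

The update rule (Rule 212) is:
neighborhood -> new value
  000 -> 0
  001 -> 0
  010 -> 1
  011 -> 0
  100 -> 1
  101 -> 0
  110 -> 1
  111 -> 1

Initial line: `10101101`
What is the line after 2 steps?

10110110

10100100
10110110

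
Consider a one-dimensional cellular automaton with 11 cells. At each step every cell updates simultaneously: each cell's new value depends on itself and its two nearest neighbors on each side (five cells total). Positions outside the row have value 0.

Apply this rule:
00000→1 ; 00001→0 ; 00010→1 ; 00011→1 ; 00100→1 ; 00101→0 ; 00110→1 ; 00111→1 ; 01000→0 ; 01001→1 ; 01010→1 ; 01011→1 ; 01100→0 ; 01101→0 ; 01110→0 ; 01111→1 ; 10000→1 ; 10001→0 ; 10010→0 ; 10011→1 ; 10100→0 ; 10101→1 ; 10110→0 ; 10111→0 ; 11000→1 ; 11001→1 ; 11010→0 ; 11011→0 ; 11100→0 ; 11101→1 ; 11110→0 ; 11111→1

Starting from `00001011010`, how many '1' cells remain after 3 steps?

11010100000
10011001111
11110111100
count of 1: 8

8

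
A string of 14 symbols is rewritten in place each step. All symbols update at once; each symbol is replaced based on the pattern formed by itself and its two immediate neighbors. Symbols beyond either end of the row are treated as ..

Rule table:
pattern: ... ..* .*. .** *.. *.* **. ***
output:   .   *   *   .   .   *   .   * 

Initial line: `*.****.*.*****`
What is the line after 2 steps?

**.**.***.***.
..*..*.*.*.*..

..*..*.*.*.*..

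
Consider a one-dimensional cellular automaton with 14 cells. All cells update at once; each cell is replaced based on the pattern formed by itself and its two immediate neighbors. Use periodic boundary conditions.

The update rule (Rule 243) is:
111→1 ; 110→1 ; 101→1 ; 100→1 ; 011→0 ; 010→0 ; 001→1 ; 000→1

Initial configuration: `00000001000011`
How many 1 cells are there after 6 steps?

step 1: 11111110111101
step 2: 11111111011110
step 3: 01111111101111
step 4: 10111111110111
step 5: 11011111111011
step 6: 11101111111101
count of 1: 12

12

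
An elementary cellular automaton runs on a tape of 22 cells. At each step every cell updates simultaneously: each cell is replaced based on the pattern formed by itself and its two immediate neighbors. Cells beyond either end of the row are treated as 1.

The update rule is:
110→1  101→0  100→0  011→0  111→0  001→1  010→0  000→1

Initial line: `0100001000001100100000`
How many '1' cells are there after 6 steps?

0001110011110101001111
0110010100010000010000
0010100001100111100111
0100001110101000101000
0001110010000011000011
0110010100111101011100
count of 1: 12

12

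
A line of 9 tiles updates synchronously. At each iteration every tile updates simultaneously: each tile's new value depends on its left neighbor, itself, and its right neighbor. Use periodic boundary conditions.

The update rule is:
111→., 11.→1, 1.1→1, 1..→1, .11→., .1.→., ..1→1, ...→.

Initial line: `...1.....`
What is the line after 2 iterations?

..1.1....
.1.1.1...

.1.1.1...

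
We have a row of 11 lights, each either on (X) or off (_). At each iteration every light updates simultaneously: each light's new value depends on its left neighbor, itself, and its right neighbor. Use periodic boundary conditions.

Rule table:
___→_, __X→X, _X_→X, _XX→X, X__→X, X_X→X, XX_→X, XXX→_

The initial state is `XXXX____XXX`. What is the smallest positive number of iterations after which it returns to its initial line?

4

___XX__XX__
__XXXXXXXX_
_XX______XX
XXXX____XXX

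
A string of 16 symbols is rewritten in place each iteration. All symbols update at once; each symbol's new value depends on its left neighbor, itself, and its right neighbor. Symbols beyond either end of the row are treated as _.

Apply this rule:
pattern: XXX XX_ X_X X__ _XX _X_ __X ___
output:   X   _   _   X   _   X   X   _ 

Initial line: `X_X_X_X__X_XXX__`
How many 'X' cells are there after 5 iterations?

X_X_X_XXXX__X_X_
X_X_X__XX_XXX_XX
X_X_XXX____X____
X_X__X_X__XXX___
X_XXXX_XXX_X_X__
count of X: 10

10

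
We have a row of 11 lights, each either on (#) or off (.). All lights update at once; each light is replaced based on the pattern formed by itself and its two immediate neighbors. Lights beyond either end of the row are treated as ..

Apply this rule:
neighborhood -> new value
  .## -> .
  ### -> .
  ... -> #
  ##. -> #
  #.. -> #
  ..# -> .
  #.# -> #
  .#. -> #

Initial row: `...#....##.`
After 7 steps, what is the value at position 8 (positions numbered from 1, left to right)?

.

##.####..##
.##...##..#
..###..##.#
#...##..###
###..##...#
..##..###.#
#..##...###
position 8 holds .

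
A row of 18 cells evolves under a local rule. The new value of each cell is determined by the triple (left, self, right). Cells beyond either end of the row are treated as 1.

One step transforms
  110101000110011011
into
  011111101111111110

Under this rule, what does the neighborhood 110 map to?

At position 1 the neighborhood is 110; the next row has 1 there.

1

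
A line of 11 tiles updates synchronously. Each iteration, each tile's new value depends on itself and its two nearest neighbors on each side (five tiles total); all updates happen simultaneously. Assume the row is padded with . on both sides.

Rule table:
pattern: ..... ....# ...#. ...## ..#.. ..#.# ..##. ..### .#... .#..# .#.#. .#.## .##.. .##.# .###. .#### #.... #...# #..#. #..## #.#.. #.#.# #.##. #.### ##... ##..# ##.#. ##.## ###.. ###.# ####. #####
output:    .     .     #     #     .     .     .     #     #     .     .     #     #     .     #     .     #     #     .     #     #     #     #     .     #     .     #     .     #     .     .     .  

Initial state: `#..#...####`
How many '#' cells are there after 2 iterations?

....####..#
...##..#...
count of #: 3

3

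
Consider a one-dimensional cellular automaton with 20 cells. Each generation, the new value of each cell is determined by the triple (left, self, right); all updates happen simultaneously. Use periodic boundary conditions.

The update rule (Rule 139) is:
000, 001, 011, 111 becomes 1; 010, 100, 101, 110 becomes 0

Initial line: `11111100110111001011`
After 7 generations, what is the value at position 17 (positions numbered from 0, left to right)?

11111001100110010011
11110011001100100111
11100110011001001111
11001100110010011111
10011001100100111111
00110011001001111111
01100110010011111110
position 17 holds 1

1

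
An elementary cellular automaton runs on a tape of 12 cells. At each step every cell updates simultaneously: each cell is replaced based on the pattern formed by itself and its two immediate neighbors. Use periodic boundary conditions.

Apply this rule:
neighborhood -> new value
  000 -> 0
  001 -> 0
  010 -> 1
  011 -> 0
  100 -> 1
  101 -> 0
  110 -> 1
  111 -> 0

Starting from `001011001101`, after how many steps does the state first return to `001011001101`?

101001100101
101100110100
100110010110
110011010010
011001011010
001101001011
100101101001
110100101100
010110100110
010010110011
011010011001
001011001101

12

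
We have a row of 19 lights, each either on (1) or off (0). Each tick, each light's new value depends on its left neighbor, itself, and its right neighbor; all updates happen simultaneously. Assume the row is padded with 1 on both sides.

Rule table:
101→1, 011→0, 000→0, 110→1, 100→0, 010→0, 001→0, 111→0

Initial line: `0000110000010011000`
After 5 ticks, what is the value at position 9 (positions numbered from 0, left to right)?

0

tick 1: 0000010000000001000
tick 2: 0000000000000000000
tick 3: 0000000000000000000  (fixed point — unchanged through tick 5)
position 9 holds 0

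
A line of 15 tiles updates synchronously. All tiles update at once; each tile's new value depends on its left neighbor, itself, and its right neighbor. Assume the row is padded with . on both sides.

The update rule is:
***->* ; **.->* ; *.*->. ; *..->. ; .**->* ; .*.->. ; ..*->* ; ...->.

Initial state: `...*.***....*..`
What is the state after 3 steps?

*..*****.*.....

step 1: ..*..***...*...
step 2: .*..****..*....
step 3: *..*****.*.....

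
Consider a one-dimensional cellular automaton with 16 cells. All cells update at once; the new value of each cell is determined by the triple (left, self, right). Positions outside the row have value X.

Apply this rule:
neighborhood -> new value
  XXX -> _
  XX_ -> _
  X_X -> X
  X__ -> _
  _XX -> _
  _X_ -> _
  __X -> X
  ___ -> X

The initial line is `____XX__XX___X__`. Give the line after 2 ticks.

X____XX__XX___X_

tick 1: _XXX___X___XX__X
tick 2: X____XX__XX___X_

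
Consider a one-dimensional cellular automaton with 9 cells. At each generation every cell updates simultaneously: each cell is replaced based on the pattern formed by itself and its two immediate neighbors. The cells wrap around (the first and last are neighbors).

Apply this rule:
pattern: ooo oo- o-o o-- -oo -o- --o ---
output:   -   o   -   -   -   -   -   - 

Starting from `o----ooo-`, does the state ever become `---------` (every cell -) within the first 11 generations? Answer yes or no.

generation 1: -------o-
generation 2: ---------
all cells are - at generation 2

yes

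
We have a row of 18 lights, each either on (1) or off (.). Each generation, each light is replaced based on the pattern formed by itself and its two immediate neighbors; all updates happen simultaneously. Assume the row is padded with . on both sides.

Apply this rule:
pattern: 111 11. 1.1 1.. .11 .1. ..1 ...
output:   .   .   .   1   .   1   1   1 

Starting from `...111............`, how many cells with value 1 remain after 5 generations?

generation 1: 111...111111111111
generation 2: ...111............  (repeats generation 0; period 2)
generation 5: 111...111111111111
count of 1: 15

15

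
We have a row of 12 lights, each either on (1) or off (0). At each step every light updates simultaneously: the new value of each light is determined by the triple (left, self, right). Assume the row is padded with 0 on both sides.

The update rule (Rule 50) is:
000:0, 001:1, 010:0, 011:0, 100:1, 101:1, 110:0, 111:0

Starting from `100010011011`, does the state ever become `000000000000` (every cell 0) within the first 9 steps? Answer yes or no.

no

010101100100
101010011010
010101100101
101010011010  (repeats step 2; period 2)
step 9: 010101100101
step 9 is 010101100101, still not uniform 0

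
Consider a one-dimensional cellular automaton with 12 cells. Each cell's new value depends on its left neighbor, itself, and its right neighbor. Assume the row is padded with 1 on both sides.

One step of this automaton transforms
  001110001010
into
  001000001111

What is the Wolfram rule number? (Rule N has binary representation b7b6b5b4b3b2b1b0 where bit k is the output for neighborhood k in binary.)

position 3: 111 → 0  (bit 7 = 0)
position 4: 110 → 0  (bit 6 = 0)
position 9: 101 → 1  (bit 5 = 1)
position 0: 100 → 0  (bit 4 = 0)
position 2: 011 → 1  (bit 3 = 1)
position 8: 010 → 1  (bit 2 = 1)
position 1: 001 → 0  (bit 1 = 0)
position 6: 000 → 0  (bit 0 = 0)
bits b7..b0 = 00101100 = 44

44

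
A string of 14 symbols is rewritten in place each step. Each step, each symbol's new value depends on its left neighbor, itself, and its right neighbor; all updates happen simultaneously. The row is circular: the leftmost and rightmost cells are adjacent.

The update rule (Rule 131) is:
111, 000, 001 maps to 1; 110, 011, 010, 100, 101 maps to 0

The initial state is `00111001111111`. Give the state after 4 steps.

01010010000010

step 1: 01010010111110
step 2: 10000100011100
step 3: 00111001101001
step 4: 01010010000010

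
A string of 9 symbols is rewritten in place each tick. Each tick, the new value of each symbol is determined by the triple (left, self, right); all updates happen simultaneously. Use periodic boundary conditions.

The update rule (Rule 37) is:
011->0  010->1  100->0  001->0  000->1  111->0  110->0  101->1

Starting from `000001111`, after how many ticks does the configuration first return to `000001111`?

011100000
000001111

2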